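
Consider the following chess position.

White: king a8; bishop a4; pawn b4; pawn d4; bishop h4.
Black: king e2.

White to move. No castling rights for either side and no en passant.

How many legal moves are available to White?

19

White to move; king on a8.
In check: no.
Legal moves: Kb8, Kb7, Ka7, Bd8, Be7, Bf6, Bg5, Bg3, Bf2, Be1, Be8, Bd7, Bc6, Bb5+, Bb3, Bc2, Bd1+, d5, b5.
Count: 19.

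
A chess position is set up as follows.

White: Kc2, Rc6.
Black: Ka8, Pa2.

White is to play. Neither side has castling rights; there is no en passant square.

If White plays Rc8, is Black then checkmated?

no

After Rc8: black king on a8; in check: yes, from the white rook on c8.
Black has 2 legal replies: Kb7, Ka7.
In check but a legal move exists → not checkmate.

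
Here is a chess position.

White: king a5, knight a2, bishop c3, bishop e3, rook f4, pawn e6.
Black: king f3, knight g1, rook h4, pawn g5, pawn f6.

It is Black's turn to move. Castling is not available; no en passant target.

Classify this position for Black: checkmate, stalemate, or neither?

neither

Black to move; black king on f3.
In check: yes, from the white rook on f4.
King squares — e2: available; f2: attacked by Be3; g2: available; e3: available; g3: available; e4: attacked by Rf4; f4: attacked by Be3; g4: attacked by Rf4.
Legal moves for Black: Kg3, Kxe3, Kg2, Ke2, Rxf4, gxf4.
Black is in check but has 6 legal moves → neither.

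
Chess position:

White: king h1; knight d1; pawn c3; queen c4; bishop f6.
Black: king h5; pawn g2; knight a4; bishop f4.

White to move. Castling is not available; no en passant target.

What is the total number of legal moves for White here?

2

White to move; king on h1.
In check: yes, from the black pawn on g2.
Legal moves: Kxg2, Kg1.
Count: 2.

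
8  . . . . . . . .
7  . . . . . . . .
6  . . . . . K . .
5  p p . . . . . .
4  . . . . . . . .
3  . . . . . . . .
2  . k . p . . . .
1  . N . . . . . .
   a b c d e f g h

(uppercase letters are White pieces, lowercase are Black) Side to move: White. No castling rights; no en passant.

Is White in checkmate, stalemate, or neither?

neither

White to move; white king on f6.
In check: no.
Legal moves for White: Kg7, Kf7, Ke7, Kg6, Ke6, Kg5, Kf5, Ke5, Nc3, Na3, Nxd2.
White has 11 legal moves and is not in check → neither.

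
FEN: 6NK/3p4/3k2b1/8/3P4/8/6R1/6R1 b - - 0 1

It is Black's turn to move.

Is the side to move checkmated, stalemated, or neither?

neither

Black to move; black king on d6.
In check: no.
Legal moves for Black: Be8, Bh7, Bf7, Bh5, Bf5, Be4, Bd3, Bc2, Bb1, Kc7, Ke6, Kc6, Kd5.
Black has 13 legal moves and is not in check → neither.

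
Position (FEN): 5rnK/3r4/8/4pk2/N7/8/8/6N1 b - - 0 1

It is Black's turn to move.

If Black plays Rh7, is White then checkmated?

no

After Rh7: white king on h8; in check: yes, from the black rook on h7.
White has 1 legal reply: Kxh7.
In check but a legal move exists → not checkmate.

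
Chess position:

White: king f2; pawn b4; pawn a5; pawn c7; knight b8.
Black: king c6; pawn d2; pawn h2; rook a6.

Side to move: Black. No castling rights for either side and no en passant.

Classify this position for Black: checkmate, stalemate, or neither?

Black to move; black king on c6.
In check: yes, from the white knight on b8.
King squares — b5: available; c5: attacked by Pb4; d5: available; b6: attacked by Pa5; d6: available; b7: available; c7: available; d7: attacked by Nb8.
Legal moves for Black: Kxc7, Kb7, Kd6, Kd5, Kb5.
Black is in check but has 5 legal moves → neither.

neither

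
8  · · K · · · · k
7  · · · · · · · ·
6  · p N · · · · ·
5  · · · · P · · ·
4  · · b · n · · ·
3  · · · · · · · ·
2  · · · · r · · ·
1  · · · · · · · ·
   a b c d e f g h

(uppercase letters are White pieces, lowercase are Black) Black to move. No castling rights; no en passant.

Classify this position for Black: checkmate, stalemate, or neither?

Black to move; black king on h8.
In check: no.
Legal moves for Black include: Kg8, Kh7, Kg7, Nf6, Nd6+, Ng5, Nc5, Ng3, Nc3, Nf2, Nd2, Bg8, Bf7, Be6+, Ba6+, Bd5, Bb5, Bd3, ... (list truncated; more exist).
Black has legal moves and is not in check → neither.

neither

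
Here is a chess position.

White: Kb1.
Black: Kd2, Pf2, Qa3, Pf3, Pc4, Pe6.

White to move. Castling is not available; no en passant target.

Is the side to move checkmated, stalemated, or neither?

stalemate

White to move; white king on b1.
In check: no.
King squares — a1: attacked by Qa3; c1: attacked by Kd2; a2: attacked by Qa3; b2: attacked by Qa3; c2: attacked by Kd2.
Legal moves for White: none.
Not in check and no legal moves → stalemate.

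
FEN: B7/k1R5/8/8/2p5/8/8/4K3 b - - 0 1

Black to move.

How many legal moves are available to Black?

4

Black to move; king on a7.
In check: yes, from the white rook on c7.
Legal moves: Kb8, Kxa8, Kb6, Ka6.
Count: 4.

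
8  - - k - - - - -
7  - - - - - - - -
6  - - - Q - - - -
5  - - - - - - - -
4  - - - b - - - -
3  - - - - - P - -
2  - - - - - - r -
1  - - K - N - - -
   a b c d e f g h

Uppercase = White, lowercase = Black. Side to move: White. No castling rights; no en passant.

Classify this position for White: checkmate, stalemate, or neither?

White to move; white king on c1.
In check: no.
Legal moves for White include: Qf8+, Qd8+, Qb8+, Qe7, Qd7+, Qc7+, Qh6, Qg6, Qf6, Qe6+, Qc6+, Qb6, Qa6+, Qe5, Qd5, Qc5+, Qf4, Qxd4, ... (list truncated; more exist).
White has legal moves and is not in check → neither.

neither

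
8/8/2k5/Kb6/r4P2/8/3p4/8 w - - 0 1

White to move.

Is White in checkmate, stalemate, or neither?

checkmate

White to move; white king on a5.
In check: yes, from the black rook on a4.
King squares — a4: attacked by Bb5; b4: attacked by Ra4; b5: attacked by Kc6; a6: attacked by Ra4; b6: attacked by Kc6.
Legal moves for White: none.
In check with no legal moves → checkmate.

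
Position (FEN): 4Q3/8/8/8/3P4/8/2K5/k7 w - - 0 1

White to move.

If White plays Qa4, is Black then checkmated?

After Qa4: black king on a1; in check: yes, from the white queen on a4.
King squares — b1: attacked by Kc2; a2: attacked by Qa4; b2: attacked by Kc2.
Black has no legal moves → checkmate.

yes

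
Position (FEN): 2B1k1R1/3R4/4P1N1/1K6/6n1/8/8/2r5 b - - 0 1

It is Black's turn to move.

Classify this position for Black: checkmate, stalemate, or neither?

checkmate

Black to move; black king on e8.
In check: yes, from the white rook on g8.
King squares — d7: attacked by Pe6; e7: attacked by Ng6; f7: attacked by Pe6; d8: attacked by Rd7; f8: attacked by Ng6.
Legal moves for Black: none.
In check with no legal moves → checkmate.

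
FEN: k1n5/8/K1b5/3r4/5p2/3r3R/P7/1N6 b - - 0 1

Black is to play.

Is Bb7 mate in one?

yes

After Bb7: white king on a6; in check: yes, from the black bishop on b7.
King squares — a5: attacked by Rd5; b5: attacked by Rd5; b6: attacked by Nc8; a7: attacked by Ka8; b7: attacked by Ka8.
White has no legal moves → checkmate.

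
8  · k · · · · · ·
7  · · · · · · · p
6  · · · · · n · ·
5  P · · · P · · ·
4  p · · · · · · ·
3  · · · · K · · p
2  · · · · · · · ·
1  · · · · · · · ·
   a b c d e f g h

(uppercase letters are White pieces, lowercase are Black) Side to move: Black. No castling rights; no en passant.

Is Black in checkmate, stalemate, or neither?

Black to move; black king on b8.
In check: no.
Legal moves for Black: Kc8, Ka8, Kc7, Kb7, Ka7, Ng8, Ne8, Nd7, Nh5, Nd5+, Ng4+, Ne4, h6, a3, h2, h5.
Black has 16 legal moves and is not in check → neither.

neither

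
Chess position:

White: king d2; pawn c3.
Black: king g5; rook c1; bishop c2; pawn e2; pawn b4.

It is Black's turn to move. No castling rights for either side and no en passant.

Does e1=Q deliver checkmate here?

yes

After e1=Q: white king on d2; in check: yes, from the black queen on e1.
King squares — c1: attacked by Qe1; d1: attacked by Rc1; e1: attacked by Rc1; c2: attacked by Rc1; e2: attacked by Qe1; c3: own pawn; d3: attacked by Bc2; e3: attacked by Qe1.
White has no legal moves → checkmate.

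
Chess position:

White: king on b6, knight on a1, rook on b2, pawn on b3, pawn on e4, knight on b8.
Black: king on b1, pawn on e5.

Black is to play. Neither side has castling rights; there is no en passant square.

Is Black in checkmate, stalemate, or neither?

Black to move; black king on b1.
In check: yes, from the white rook on b2.
Legal moves for Black: Kxb2, Kc1, Kxa1.
Black is in check but has 3 legal moves → neither.

neither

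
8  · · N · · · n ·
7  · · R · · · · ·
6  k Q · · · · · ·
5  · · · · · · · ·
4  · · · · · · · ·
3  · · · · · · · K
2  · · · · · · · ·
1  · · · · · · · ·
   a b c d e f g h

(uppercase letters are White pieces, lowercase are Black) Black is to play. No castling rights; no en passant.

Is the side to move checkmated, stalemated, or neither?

checkmate

Black to move; black king on a6.
In check: yes, from the white queen on b6.
King squares — a5: attacked by Qb6; b5: attacked by Qb6; b6: attacked by Nc8; a7: attacked by Qb6; b7: attacked by Qb6.
Legal moves for Black: none.
In check with no legal moves → checkmate.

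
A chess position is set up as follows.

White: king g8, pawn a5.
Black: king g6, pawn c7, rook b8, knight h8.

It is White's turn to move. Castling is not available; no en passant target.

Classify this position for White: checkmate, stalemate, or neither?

checkmate

White to move; white king on g8.
In check: yes, from the black rook on b8.
King squares — f7: attacked by Kg6; g7: attacked by Kg6; h7: attacked by Kg6; f8: attacked by Rb8; h8: attacked by Rb8.
Legal moves for White: none.
In check with no legal moves → checkmate.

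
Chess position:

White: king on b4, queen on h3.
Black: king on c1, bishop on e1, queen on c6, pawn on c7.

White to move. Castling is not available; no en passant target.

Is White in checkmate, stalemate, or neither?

neither

White to move; white king on b4.
In check: yes, from the black bishop on e1.
Legal moves for White: Kb3, Ka3, Qc3+.
White is in check but has 3 legal moves → neither.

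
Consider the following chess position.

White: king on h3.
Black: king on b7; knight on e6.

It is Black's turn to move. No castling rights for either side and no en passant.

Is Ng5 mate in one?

After Ng5: white king on h3; in check: yes, from the black knight on g5.
White has 5 legal replies: Kh4, Kg4, Kg3, Kh2, Kg2.
In check but a legal move exists → not checkmate.

no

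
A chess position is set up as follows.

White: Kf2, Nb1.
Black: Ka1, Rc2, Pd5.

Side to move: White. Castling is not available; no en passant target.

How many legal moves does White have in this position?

White to move; king on f2.
In check: yes, from the black rook on c2.
Legal moves: Kg3, Kf3, Ke3, Kg1, Kf1, Ke1, Nd2.
Count: 7.

7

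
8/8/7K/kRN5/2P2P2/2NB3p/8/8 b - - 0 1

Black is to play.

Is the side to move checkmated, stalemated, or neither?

Black to move; black king on a5.
In check: yes, from the white rook on b5.
King squares — a4: attacked by Nc3; b4: attacked by Rb5; b5: attacked by Nc3; a6: attacked by Nc5; b6: attacked by Rb5.
Legal moves for Black: none.
In check with no legal moves → checkmate.

checkmate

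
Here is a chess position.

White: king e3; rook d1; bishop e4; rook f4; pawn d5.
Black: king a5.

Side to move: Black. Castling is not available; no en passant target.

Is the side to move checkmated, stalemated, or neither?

neither

Black to move; black king on a5.
In check: no.
Legal moves for Black: Kb6, Ka6, Kb5, Kb4, Ka4.
Black has 5 legal moves and is not in check → neither.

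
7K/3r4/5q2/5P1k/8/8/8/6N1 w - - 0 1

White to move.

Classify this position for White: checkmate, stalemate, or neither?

White to move; white king on h8.
In check: yes, from the black queen on f6.
Legal moves for White: Kg8.
White is in check but has 1 legal move → neither.

neither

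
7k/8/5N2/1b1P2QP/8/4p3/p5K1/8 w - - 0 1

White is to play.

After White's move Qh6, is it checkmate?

After Qh6: black king on h8; in check: yes, from the white queen on h6.
King squares — g7: attacked by Qh6; h7: attacked by Nf6; g8: attacked by Nf6.
Black has no legal moves → checkmate.

yes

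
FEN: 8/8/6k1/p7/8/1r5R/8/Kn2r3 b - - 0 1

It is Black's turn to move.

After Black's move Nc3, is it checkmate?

yes

After Nc3: white king on a1; in check: yes, from the black rook on e1.
King squares — b1: attacked by Re1; a2: attacked by Nc3; b2: attacked by Rb3.
White has no legal moves → checkmate.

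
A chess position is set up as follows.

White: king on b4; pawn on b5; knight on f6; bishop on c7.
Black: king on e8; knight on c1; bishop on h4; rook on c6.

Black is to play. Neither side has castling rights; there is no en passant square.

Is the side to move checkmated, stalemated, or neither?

neither

Black to move; black king on e8.
In check: yes, from the white knight on f6.
King squares — d7: attacked by Nf6; e7: available; f7: available; d8: attacked by Bc7; f8: available.
Legal moves for Black: Kf8, Kf7, Ke7, Rxf6, Bxf6.
Black is in check but has 5 legal moves → neither.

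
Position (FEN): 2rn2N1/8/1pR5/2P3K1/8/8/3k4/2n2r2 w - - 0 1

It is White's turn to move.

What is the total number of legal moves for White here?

White to move; king on g5.
In check: no.
Legal moves: Ne7, Nh6, Nf6, Rxc8, Rc7, Rh6, Rg6, Rf6, Re6, Rd6+, Rxb6, Kh6, Kg6, Kh5, Kh4, Kg4, cxb6.
Count: 17.

17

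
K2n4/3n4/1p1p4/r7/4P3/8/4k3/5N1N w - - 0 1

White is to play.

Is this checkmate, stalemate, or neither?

White to move; white king on a8.
In check: yes, from the black rook on a5.
King squares — a7: attacked by Ra5; b7: attacked by Nd8; b8: attacked by Nd7.
Legal moves for White: none.
In check with no legal moves → checkmate.

checkmate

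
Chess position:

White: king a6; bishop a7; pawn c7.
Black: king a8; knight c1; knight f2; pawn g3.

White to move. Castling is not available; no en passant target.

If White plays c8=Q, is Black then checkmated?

After c8=Q: black king on a8; in check: yes, from the white queen on c8.
King squares — a7: attacked by Ka6; b7: attacked by Ka6; b8: attacked by Ba7.
Black has no legal moves → checkmate.

yes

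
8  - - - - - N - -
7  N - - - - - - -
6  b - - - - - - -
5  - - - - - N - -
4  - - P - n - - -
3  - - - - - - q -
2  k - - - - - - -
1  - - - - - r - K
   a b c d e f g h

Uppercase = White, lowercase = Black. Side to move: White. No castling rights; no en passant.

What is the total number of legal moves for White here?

White to move; king on h1.
In check: yes, from the black rook on f1.
Legal moves: none.
Count: 0.

0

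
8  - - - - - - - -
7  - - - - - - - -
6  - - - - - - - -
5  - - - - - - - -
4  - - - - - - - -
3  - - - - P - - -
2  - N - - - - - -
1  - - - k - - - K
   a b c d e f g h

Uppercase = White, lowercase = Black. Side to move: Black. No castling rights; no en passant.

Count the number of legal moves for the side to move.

5

Black to move; king on d1.
In check: yes, from the white knight on b2.
Legal moves: Ke2, Kd2, Kc2, Ke1, Kc1.
Count: 5.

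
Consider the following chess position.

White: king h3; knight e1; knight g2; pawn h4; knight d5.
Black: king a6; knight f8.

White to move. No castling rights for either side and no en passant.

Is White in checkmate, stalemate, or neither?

neither

White to move; white king on h3.
In check: no.
Legal moves for White: Ne7, Nc7+, Nf6, Nb6, Ndf4, Nb4+, Nde3, Nc3, Kg4, Kg3, Kh2, Ngf4, Nge3, Nf3, Nd3, Nc2, h5.
White has 17 legal moves and is not in check → neither.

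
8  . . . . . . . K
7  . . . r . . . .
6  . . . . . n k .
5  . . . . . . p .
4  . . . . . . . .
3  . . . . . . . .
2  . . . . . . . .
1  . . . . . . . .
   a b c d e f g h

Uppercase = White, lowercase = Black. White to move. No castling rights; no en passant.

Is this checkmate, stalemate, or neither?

stalemate

White to move; white king on h8.
In check: no.
King squares — g7: attacked by Kg6; h7: attacked by Nf6; g8: attacked by Nf6.
Legal moves for White: none.
Not in check and no legal moves → stalemate.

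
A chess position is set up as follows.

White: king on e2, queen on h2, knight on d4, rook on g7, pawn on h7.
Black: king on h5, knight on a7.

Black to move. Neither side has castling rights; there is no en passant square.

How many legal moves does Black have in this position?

0

Black to move; king on h5.
In check: yes, from the white queen on h2.
Legal moves: none.
Count: 0.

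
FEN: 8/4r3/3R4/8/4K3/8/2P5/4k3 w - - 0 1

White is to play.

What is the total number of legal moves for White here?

7

White to move; king on e4.
In check: yes, from the black rook on e7.
Legal moves: Kf5, Kd5, Kf4, Kd4, Kf3, Kd3, Re6.
Count: 7.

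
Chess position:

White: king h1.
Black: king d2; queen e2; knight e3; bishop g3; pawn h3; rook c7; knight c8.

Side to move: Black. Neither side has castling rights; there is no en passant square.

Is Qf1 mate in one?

yes

After Qf1: white king on h1; in check: yes, from the black queen on f1.
King squares — g1: attacked by Qf1; g2: attacked by Qf1; h2: attacked by Bg3.
White has no legal moves → checkmate.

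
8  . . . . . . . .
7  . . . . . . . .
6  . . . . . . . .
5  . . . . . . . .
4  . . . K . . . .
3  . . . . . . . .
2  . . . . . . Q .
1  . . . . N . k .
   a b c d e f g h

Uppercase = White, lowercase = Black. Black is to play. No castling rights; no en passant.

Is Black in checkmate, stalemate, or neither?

Black to move; black king on g1.
In check: yes, from the white queen on g2.
King squares — f1: attacked by Qg2; h1: attacked by Qg2; f2: attacked by Qg2; g2: attacked by Ne1; h2: attacked by Qg2.
Legal moves for Black: none.
In check with no legal moves → checkmate.

checkmate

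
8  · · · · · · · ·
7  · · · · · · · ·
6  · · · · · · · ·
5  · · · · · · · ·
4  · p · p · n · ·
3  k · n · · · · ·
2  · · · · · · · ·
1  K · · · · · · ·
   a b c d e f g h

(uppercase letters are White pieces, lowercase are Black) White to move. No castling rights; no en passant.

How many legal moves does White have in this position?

White to move; king on a1.
In check: no.
Legal moves: none.
Count: 0.

0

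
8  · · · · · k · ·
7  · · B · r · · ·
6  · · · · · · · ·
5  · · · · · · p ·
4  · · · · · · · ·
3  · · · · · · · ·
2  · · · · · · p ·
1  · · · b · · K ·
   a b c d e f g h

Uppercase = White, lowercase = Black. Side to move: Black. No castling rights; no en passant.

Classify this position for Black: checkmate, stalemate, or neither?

Black to move; black king on f8.
In check: no.
Legal moves for Black include: Kg8, Ke8, Kg7, Kf7, Re8, Rh7, Rg7, Rf7, Rd7, Rxc7, Re6, Re5, Re4, Re3, Re2, Re1+, Bh5, Bg4, ... (list truncated; more exist).
Black has legal moves and is not in check → neither.

neither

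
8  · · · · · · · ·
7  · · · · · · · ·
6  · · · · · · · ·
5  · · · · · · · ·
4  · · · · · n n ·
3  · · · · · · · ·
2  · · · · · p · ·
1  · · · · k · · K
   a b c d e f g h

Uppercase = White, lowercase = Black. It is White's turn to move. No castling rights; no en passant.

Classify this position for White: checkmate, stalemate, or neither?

White to move; white king on h1.
In check: no.
King squares — g1: attacked by Pf2; g2: attacked by Nf4; h2: attacked by Ng4.
Legal moves for White: none.
Not in check and no legal moves → stalemate.

stalemate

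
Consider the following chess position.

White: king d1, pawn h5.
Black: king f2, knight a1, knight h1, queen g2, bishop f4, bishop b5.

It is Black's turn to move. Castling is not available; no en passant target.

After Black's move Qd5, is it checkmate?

After Qd5: white king on d1; in check: yes, from the black queen on d5.
King squares — c1: attacked by Bf4; e1: attacked by Kf2; c2: attacked by Na1; d2: attacked by Bf4; e2: attacked by Kf2.
White has no legal moves → checkmate.

yes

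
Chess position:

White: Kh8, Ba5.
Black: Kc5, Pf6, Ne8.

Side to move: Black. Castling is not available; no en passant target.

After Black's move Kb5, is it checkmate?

no

After Kb5: white king on h8; in check: no.
White is not in check, so this cannot be checkmate.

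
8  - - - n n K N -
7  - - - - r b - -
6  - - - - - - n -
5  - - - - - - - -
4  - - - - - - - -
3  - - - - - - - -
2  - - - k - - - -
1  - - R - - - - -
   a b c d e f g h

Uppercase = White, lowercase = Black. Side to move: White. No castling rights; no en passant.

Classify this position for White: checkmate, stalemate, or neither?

checkmate

White to move; white king on f8.
In check: yes, from the black knight on g6.
King squares — e7: attacked by Ng6; f7: attacked by Re7; g7: attacked by Ne8; e8: attacked by Re7; g8: own knight.
Legal moves for White: none.
In check with no legal moves → checkmate.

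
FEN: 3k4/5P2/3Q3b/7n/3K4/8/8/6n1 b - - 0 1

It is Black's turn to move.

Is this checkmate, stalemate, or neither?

neither

Black to move; black king on d8.
In check: yes, from the white queen on d6.
King squares — c7: attacked by Qd6; d7: attacked by Qd6; e7: attacked by Qd6; c8: available; e8: attacked by Pf7.
Legal moves for Black: Kc8.
Black is in check but has 1 legal move → neither.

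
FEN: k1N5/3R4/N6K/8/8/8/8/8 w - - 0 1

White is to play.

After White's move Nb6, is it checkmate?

yes

After Nb6: black king on a8; in check: yes, from the white knight on b6.
King squares — a7: attacked by Rd7; b7: attacked by Rd7; b8: attacked by Na6.
Black has no legal moves → checkmate.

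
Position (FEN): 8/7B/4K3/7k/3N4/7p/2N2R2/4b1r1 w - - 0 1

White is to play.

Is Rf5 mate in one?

no

After Rf5: black king on h5; in check: yes, from the white rook on f5.
Black has 4 legal replies: Kh6, Kh4, Kg4, Rg5.
In check but a legal move exists → not checkmate.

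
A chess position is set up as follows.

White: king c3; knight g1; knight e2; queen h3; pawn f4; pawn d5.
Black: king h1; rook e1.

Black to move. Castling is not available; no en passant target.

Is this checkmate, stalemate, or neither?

checkmate

Black to move; black king on h1.
In check: yes, from the white queen on h3.
King squares — g1: attacked by Ne2; g2: attacked by Qh3; h2: attacked by Qh3.
Legal moves for Black: none.
In check with no legal moves → checkmate.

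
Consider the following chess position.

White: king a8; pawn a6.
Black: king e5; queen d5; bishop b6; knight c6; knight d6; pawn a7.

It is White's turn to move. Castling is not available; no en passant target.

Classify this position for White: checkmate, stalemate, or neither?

White to move; white king on a8.
In check: no.
King squares — a7: attacked by Bb6; b7: attacked by Nd6; b8: attacked by Nc6.
Legal moves for White: none.
Not in check and no legal moves → stalemate.

stalemate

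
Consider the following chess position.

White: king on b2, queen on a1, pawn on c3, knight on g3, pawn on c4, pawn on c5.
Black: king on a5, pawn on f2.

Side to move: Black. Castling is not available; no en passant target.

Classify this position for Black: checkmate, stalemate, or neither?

Black to move; black king on a5.
In check: yes, from the white queen on a1.
King squares — a4: attacked by Qa1; b4: attacked by Pc3; b5: attacked by Pc4; a6: attacked by Qa1; b6: attacked by Pc5.
Legal moves for Black: none.
In check with no legal moves → checkmate.

checkmate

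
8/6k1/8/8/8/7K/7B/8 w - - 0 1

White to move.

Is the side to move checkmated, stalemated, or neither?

White to move; white king on h3.
In check: no.
Legal moves for White: Kh4, Kg4, Kg3, Kg2, Bb8, Bc7, Bd6, Be5+, Bf4, Bg3, Bg1.
White has 11 legal moves and is not in check → neither.

neither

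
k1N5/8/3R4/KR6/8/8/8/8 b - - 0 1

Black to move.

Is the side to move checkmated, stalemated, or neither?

Black to move; black king on a8.
In check: no.
King squares — a7: attacked by Nc8; b7: attacked by Rb5; b8: attacked by Rb5.
Legal moves for Black: none.
Not in check and no legal moves → stalemate.

stalemate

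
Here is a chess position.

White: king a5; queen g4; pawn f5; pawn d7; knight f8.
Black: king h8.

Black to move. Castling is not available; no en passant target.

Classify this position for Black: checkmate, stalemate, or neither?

stalemate

Black to move; black king on h8.
In check: no.
King squares — g7: attacked by Qg4; h7: attacked by Nf8; g8: attacked by Qg4.
Legal moves for Black: none.
Not in check and no legal moves → stalemate.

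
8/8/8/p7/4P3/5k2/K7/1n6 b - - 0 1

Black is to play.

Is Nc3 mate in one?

After Nc3: white king on a2; in check: yes, from the black knight on c3.
White has 4 legal replies: Kb3, Ka3, Kb2, Ka1.
In check but a legal move exists → not checkmate.

no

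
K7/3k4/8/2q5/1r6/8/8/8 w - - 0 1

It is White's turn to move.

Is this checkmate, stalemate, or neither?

White to move; white king on a8.
In check: no.
King squares — a7: attacked by Qc5; b7: attacked by Rb4; b8: attacked by Rb4.
Legal moves for White: none.
Not in check and no legal moves → stalemate.

stalemate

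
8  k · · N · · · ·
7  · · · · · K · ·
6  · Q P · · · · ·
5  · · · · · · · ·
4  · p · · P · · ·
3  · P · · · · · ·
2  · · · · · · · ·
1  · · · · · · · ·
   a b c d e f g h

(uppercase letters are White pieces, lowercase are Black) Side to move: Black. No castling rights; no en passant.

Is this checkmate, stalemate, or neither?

stalemate

Black to move; black king on a8.
In check: no.
King squares — a7: attacked by Qb6; b7: attacked by Qb6; b8: attacked by Qb6.
Legal moves for Black: none.
Not in check and no legal moves → stalemate.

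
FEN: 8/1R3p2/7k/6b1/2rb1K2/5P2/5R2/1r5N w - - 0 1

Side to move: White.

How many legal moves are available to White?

4

White to move; king on f4.
In check: yes, from the black bishop on g5.
Legal moves: Kf5, Kg4, Ke4, Kg3.
Count: 4.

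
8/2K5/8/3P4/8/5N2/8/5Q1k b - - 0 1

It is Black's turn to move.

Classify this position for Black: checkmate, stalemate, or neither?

Black to move; black king on h1.
In check: yes, from the white queen on f1.
King squares — g1: attacked by Qf1; g2: attacked by Qf1; h2: attacked by Nf3.
Legal moves for Black: none.
In check with no legal moves → checkmate.

checkmate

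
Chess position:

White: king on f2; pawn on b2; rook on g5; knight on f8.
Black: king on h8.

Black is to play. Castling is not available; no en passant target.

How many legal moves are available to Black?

0

Black to move; king on h8.
In check: no.
Legal moves: none.
Count: 0.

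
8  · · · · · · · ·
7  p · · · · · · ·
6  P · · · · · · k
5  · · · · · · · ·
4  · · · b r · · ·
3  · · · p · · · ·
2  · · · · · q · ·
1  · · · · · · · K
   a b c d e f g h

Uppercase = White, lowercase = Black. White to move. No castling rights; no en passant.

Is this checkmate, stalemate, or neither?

stalemate

White to move; white king on h1.
In check: no.
King squares — g1: attacked by Qf2; g2: attacked by Qf2; h2: attacked by Qf2.
Legal moves for White: none.
Not in check and no legal moves → stalemate.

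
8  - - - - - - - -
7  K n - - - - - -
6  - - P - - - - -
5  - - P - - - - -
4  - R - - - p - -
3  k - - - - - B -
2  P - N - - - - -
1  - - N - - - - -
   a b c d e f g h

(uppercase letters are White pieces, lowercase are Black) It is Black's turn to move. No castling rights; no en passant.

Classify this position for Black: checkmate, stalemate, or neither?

Black to move; black king on a3.
In check: yes, from the white knight on c2.
King squares — a2: attacked by Nc1; b2: attacked by Rb4; b3: attacked by Nc1; a4: attacked by Rb4; b4: attacked by Nc2.
Legal moves for Black: none.
In check with no legal moves → checkmate.

checkmate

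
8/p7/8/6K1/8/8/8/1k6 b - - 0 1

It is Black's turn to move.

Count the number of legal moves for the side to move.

Black to move; king on b1.
In check: no.
Legal moves: Kc2, Kb2, Ka2, Kc1, Ka1, a6, a5.
Count: 7.

7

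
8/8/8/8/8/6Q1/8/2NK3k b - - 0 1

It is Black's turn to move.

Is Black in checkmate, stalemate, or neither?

Black to move; black king on h1.
In check: no.
King squares — g1: attacked by Qg3; g2: attacked by Qg3; h2: attacked by Qg3.
Legal moves for Black: none.
Not in check and no legal moves → stalemate.

stalemate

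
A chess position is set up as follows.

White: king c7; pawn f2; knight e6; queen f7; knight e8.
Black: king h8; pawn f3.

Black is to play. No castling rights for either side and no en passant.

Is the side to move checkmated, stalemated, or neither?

Black to move; black king on h8.
In check: no.
King squares — g7: attacked by Ne6; h7: attacked by Qf7; g8: attacked by Qf7.
Legal moves for Black: none.
Not in check and no legal moves → stalemate.

stalemate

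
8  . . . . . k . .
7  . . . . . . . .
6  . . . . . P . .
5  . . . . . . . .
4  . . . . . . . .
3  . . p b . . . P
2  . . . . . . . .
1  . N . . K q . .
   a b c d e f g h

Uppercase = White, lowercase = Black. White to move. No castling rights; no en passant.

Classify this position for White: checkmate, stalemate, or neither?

White to move; white king on e1.
In check: yes, from the black queen on f1.
King squares — d1: attacked by Qf1; f1: attacked by Bd3; d2: attacked by Pc3; e2: attacked by Qf1; f2: attacked by Qf1.
Legal moves for White: none.
In check with no legal moves → checkmate.

checkmate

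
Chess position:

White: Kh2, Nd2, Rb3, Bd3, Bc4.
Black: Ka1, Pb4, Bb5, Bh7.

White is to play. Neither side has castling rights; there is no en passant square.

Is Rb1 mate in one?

yes

After Rb1: black king on a1; in check: yes, from the white rook on b1.
King squares — b1: attacked by Nd2; a2: attacked by Bc4; b2: attacked by Rb1.
Black has no legal moves → checkmate.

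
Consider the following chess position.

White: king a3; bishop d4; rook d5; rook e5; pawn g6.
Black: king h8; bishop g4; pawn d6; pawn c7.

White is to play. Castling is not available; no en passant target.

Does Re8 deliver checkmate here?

yes

After Re8: black king on h8; in check: yes, from the white bishop on d4 and the white rook on e8.
King squares — g7: attacked by Bd4; h7: attacked by Pg6; g8: attacked by Re8.
Black has no legal moves → checkmate.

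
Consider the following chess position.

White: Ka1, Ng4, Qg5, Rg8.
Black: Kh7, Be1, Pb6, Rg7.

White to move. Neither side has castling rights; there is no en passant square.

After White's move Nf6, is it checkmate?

yes

After Nf6: black king on h7; in check: yes, from the white knight on f6.
King squares — g6: attacked by Qg5; h6: attacked by Qg5; g7: own rook; g8: attacked by Nf6; h8: attacked by Rg8.
Black has no legal moves → checkmate.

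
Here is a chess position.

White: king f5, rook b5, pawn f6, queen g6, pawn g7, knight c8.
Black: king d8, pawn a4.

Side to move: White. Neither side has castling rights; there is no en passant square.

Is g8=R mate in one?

no

After g8=R: black king on d8; in check: yes, from the white rook on g8.
Black has 2 legal replies: Kd7, Kc7.
In check but a legal move exists → not checkmate.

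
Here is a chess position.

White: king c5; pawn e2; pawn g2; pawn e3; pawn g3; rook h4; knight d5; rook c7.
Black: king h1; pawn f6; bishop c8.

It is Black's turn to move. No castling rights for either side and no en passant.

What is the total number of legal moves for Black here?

3

Black to move; king on h1.
In check: yes, from the white rook on h4.
Legal moves: Kxg2, Kg1, Bh3.
Count: 3.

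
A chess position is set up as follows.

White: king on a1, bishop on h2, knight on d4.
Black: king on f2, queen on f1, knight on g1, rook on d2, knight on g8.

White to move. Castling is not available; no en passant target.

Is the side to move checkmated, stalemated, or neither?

White to move; white king on a1.
In check: yes, from the black queen on f1.
King squares — b1: attacked by Qf1; a2: attacked by Rd2; b2: attacked by Rd2.
Legal moves for White: none.
In check with no legal moves → checkmate.

checkmate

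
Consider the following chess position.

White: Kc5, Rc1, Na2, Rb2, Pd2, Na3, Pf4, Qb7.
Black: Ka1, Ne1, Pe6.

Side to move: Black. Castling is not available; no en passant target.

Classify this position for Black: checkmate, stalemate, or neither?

Black to move; black king on a1.
In check: yes, from the white rook on c1.
King squares — b1: attacked by Rc1; a2: attacked by Rb2; b2: attacked by Qb7.
Legal moves for Black: none.
In check with no legal moves → checkmate.

checkmate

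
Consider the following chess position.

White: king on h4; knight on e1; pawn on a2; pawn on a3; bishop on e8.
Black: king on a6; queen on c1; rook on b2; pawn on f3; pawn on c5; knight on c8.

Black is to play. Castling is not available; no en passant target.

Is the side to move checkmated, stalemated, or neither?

Black to move; black king on a6.
In check: no.
Legal moves for Black include: Ne7, Na7, Nd6, Nb6, Kb7, Ka7, Kb6, Ka5, Rb8, Rb7, Rb6, Rb5, Rb4+, Rb3, Rh2+, Rg2, Rf2, Re2, ... (list truncated; more exist).
Black has legal moves and is not in check → neither.

neither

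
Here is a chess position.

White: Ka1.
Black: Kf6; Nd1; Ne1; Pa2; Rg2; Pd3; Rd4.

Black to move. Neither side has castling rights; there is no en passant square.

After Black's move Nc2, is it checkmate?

no

After Nc2: white king on a1; in check: yes, from the black knight on c2.
White has 1 legal reply: Kxa2.
In check but a legal move exists → not checkmate.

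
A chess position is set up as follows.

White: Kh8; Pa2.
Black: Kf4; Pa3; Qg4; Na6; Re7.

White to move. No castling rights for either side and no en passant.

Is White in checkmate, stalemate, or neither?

White to move; white king on h8.
In check: no.
King squares — g7: attacked by Qg4; h7: attacked by Re7; g8: attacked by Qg4.
Legal moves for White: none.
Not in check and no legal moves → stalemate.

stalemate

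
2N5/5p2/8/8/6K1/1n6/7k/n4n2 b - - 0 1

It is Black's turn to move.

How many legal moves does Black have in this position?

14

Black to move; king on h2.
In check: no.
Legal moves: Nc5, Na5, Nd4, Nbd2, Nc1, Kg2, Kh1, Kg1, Ng3, Ne3+, Nfd2, Nc2, f6, f5+.
Count: 14.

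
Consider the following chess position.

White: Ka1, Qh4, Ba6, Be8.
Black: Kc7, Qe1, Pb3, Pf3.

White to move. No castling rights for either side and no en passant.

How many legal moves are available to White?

White to move; king on a1.
In check: yes, from the black queen on e1.
Legal moves: Kb2, Qxe1.
Count: 2.

2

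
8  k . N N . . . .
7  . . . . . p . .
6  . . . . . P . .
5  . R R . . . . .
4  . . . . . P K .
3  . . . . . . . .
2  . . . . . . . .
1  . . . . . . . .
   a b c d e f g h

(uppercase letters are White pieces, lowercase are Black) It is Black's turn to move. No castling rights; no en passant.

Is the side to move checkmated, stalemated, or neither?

stalemate

Black to move; black king on a8.
In check: no.
King squares — a7: attacked by Nc8; b7: attacked by Rb5; b8: attacked by Rb5.
Legal moves for Black: none.
Not in check and no legal moves → stalemate.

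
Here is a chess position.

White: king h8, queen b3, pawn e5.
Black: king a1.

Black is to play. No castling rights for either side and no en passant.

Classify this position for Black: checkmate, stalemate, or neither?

stalemate

Black to move; black king on a1.
In check: no.
King squares — b1: attacked by Qb3; a2: attacked by Qb3; b2: attacked by Qb3.
Legal moves for Black: none.
Not in check and no legal moves → stalemate.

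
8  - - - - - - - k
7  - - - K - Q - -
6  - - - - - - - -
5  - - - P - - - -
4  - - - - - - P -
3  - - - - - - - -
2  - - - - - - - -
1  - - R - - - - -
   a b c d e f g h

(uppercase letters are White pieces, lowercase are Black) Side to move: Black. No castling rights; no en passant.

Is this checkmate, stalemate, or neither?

Black to move; black king on h8.
In check: no.
King squares — g7: attacked by Qf7; h7: attacked by Qf7; g8: attacked by Qf7.
Legal moves for Black: none.
Not in check and no legal moves → stalemate.

stalemate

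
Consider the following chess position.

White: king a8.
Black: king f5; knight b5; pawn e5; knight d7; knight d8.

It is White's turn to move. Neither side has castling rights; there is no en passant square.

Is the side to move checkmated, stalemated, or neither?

White to move; white king on a8.
In check: no.
King squares — a7: attacked by Nb5; b7: attacked by Nd8; b8: attacked by Nd7.
Legal moves for White: none.
Not in check and no legal moves → stalemate.

stalemate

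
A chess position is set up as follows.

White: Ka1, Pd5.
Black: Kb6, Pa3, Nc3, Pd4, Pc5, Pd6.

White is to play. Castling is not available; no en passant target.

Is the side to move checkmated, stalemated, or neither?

stalemate

White to move; white king on a1.
In check: no.
King squares — b1: attacked by Nc3; a2: attacked by Nc3; b2: attacked by Pa3.
Legal moves for White: none.
Not in check and no legal moves → stalemate.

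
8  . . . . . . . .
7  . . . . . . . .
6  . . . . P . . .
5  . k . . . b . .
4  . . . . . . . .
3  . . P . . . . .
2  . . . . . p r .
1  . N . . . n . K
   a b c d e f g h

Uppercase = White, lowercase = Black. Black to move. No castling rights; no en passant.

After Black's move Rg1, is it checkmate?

yes

After Rg1: white king on h1; in check: yes, from the black rook on g1.
King squares — g1: attacked by Pf2; g2: attacked by Rg1; h2: attacked by Nf1.
White has no legal moves → checkmate.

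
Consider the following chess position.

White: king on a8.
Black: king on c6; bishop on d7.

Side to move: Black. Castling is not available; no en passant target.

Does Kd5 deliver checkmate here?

no

After Kd5: white king on a8; in check: no.
White is not in check, so this cannot be checkmate.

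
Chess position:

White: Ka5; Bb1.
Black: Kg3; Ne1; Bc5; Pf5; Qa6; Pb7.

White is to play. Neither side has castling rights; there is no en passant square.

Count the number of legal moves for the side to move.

0

White to move; king on a5.
In check: yes, from the black queen on a6.
Legal moves: none.
Count: 0.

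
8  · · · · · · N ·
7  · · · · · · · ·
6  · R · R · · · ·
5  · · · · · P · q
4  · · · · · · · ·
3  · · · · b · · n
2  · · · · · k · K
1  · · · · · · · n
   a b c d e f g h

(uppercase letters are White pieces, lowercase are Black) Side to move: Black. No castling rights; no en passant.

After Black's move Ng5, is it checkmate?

After Ng5: white king on h2; in check: yes, from the black queen on h5.
King squares — g1: attacked by Kf2; h1: attacked by Qh5; g2: attacked by Kf2; g3: attacked by Nh1; h3: attacked by Ng5.
White has no legal moves → checkmate.

yes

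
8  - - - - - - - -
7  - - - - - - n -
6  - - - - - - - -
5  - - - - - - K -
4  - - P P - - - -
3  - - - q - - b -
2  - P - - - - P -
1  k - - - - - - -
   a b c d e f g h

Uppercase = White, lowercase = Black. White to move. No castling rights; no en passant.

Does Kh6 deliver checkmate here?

no

After Kh6: black king on a1; in check: no.
Black is not in check, so this cannot be checkmate.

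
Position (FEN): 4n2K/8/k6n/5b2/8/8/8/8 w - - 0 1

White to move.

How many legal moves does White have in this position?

0

White to move; king on h8.
In check: no.
Legal moves: none.
Count: 0.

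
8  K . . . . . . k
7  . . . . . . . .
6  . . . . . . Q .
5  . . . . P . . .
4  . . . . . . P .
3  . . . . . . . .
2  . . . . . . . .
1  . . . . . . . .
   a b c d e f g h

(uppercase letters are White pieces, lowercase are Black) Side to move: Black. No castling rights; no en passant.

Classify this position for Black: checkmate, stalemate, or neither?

Black to move; black king on h8.
In check: no.
King squares — g7: attacked by Qg6; h7: attacked by Qg6; g8: attacked by Qg6.
Legal moves for Black: none.
Not in check and no legal moves → stalemate.

stalemate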